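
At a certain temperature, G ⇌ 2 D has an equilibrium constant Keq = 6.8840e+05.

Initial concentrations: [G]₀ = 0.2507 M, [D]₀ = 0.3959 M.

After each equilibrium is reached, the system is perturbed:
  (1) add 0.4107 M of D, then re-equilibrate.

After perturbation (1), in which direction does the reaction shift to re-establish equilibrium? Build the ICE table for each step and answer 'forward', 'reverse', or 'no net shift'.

Direction: reverse

Q₀ = 0.6252 vs Keq = 6.8840e+05 ⇒ Q<K, forward
Step 1:
                   G          D
  Initial     0.2507     0.3959
  Change     -0.2507     0.5014
  Equil   1.1696e-06     0.8973
  solve Keq expr → x = 0.2507; check Q = 6.8840e+05
Then add 0.4107 M of D.
Step 2:
                   G          D
  Initial 1.1696e-06      1.308
  Change  1.3157e-06 -2.6313e-06
  Equil   2.4853e-06      1.308
  solve Keq expr → x = -1.3157e-06; check Q = 6.8840e+05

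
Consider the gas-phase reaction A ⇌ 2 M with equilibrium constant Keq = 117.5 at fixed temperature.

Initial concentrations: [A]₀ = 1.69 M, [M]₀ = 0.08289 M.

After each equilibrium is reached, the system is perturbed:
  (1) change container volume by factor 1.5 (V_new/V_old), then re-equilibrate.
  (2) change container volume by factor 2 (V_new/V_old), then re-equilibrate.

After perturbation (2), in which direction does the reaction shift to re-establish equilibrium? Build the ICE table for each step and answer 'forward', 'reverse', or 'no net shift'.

Direction: forward

Q₀ = 0.004066 vs Keq = 117.5 ⇒ Q<K, forward
Step 1:
                   A          M
  Initial       1.69    0.08289
  Change      -1.598      3.197
  Equil      0.09155       3.28
  solve Keq expr → x = 1.598; check Q = 117.5
Then change container volume by factor 1.5 (V_new/V_old).
Step 2:
                   A          M
  Initial    0.06103      2.187
  Change    -0.01892    0.03785
  Equil      0.04211      2.224
  solve Keq expr → x = 0.01892; check Q = 117.5
Then change container volume by factor 2 (V_new/V_old).
Step 3:
                   A          M
  Initial    0.02105      1.112
  Change    -0.01014    0.02028
  Equil      0.01091      1.132
  solve Keq expr → x = 0.01014; check Q = 117.5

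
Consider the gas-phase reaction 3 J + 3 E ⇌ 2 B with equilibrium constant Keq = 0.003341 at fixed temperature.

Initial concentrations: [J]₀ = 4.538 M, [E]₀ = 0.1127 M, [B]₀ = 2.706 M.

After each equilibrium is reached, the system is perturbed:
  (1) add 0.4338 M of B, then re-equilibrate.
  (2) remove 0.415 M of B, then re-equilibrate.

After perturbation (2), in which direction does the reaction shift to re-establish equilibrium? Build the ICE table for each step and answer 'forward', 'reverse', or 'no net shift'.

Direction: forward

Q₀ = 54.74 vs Keq = 0.003341 ⇒ Q>K, reverse
Step 1:
                  J         E         B
  I           4.538    0.1127     2.706
  C           1.482     1.482   -0.9877
  E            6.02     1.594     1.718
  solve Keq expr → x = -0.4938; check Q = 0.003341
Then add 0.4338 M of B.
Step 2:
                  J         E         B
  I            6.02     1.594     2.152
  C           0.154     0.154   -0.1027
  E           6.174     1.748     2.049
  solve Keq expr → x = -0.05134; check Q = 0.003341
Then remove 0.415 M of B.
Step 3:
                  J         E         B
  I           6.174     1.748     1.634
  C         -0.1471   -0.1471   0.09806
  E           6.026     1.601     1.733
  solve Keq expr → x = 0.04903; check Q = 0.003341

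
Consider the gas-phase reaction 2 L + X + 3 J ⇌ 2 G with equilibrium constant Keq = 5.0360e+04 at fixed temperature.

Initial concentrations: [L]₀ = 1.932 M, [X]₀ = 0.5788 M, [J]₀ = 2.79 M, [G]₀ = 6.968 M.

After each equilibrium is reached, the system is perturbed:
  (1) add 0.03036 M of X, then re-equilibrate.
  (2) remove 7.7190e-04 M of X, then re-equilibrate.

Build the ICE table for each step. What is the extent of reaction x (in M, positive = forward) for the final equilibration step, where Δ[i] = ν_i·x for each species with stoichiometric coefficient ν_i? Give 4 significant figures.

Q₀ = 1.035 vs Keq = 5.0360e+04 ⇒ Q<K, forward
Step 1:
                    L           X           J           G
  I             1.932      0.5788        2.79       6.968
  C            -1.154      -0.577      -1.731       1.154
  E             0.778    0.001822       1.059       8.122
  solve Keq expr → x = 0.577; check Q = 5.0360e+04
Then add 0.03036 M of X.
Step 2:
                    L           X           J           G
  I             0.778     0.03218       1.059       8.122
  C          -0.05875    -0.02938    -0.08813     0.05875
  E            0.7193    0.002806      0.9709       8.181
  solve Keq expr → x = 0.02938; check Q = 5.0360e+04
Then remove 7.7190e-04 M of X.
Step 3:
                    L           X           J           G
  I            0.7193    0.002034      0.9709       8.181
  C          0.001481  7.4029e-04    0.002221   -0.001481
  E            0.7208    0.002775      0.9732       8.179
  solve Keq expr → x = -7.4029e-04; check Q = 5.0360e+04

x = -7.4029e-04 M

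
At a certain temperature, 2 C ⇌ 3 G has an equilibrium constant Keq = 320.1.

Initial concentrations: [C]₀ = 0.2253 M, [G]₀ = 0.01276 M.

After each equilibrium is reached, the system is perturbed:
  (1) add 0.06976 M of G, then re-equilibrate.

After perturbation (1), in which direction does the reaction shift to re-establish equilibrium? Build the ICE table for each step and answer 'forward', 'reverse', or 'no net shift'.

Direction: reverse

Q₀ = 4.0929e-05 vs Keq = 320.1 ⇒ Q<K, forward
Step 1:
                  C         G
  init       0.2253   0.01276
  Δ         -0.2145    0.3217
  eq        0.01081    0.3345
  solve Keq expr → x = 0.1072; check Q = 320.1
Then add 0.06976 M of G.
Step 2:
                  C         G
  init      0.01081    0.4043
  Δ        0.003291 -0.004936
  eq         0.0141    0.3993
  solve Keq expr → x = -0.001645; check Q = 320.1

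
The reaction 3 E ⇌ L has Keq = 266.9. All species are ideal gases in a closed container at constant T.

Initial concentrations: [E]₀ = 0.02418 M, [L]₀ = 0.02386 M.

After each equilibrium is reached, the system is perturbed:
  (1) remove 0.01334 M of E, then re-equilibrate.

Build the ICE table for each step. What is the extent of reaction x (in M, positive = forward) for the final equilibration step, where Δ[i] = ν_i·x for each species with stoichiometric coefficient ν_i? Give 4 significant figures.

x = -0.003511 M

Q₀ = 1688 vs Keq = 266.9 ⇒ Q>K, reverse
Step 1:
                    E           L
  init        0.02418     0.02386
  Δ           0.01674   -0.005578
  eq          0.04092     0.01828
  solve Keq expr → x = -0.005578; check Q = 266.9
Then remove 0.01334 M of E.
Step 2:
                    E           L
  init        0.02758     0.01828
  Δ           0.01053   -0.003511
  eq          0.03811     0.01477
  solve Keq expr → x = -0.003511; check Q = 266.9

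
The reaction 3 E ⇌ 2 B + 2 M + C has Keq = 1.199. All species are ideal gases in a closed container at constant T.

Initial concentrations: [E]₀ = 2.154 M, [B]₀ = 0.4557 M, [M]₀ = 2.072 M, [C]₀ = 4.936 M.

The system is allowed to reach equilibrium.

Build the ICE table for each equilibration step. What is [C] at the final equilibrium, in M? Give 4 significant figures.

Q₀ = 0.4403 vs Keq = 1.199 ⇒ Q<K, forward
Step 1:
                    E           B           M           C
  init          2.154      0.4557       2.072       4.936
  Δ            -0.213       0.142       0.142       0.071
  eq            1.941      0.5977       2.214       5.007
  solve Keq expr → x = 0.071; check Q = 1.199

[C]_eq = 5.007 M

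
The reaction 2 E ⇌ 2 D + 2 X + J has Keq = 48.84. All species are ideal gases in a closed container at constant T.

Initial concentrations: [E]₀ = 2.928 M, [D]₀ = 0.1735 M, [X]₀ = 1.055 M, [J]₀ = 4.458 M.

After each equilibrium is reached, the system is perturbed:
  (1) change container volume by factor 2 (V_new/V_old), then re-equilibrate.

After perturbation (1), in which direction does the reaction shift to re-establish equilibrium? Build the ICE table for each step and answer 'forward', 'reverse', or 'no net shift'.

Q₀ = 0.01742 vs Keq = 48.84 ⇒ Q<K, forward
Step 1:
                   E          D          X          J
  init         2.928     0.1735      1.055      4.458
  Δ           -1.513      1.513      1.513     0.7565
  eq           1.415      1.686      2.568      5.214
  solve Keq expr → x = 0.7565; check Q = 48.84
Then change container volume by factor 2 (V_new/V_old).
Step 2:
                   E          D          X          J
  init        0.7075     0.8432      1.284      2.607
  Δ          -0.2865     0.2865     0.2865     0.1432
  eq           0.421       1.13       1.57       2.75
  solve Keq expr → x = 0.1432; check Q = 48.84

Direction: forward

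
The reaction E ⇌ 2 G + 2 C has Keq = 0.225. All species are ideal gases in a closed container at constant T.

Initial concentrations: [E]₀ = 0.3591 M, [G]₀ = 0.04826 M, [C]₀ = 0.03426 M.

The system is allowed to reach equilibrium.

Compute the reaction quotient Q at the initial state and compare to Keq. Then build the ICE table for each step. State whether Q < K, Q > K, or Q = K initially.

Q₀ = 7.6126e-06 vs Keq = 0.225 ⇒ Q<K, forward
Step 1:
                  E         G         C
  init       0.3591   0.04826   0.03426
  Δ         -0.1977    0.3954    0.3954
  eq         0.1614    0.4436    0.4296
  solve Keq expr → x = 0.1977; check Q = 0.225

Q₀ = 7.6126e-06; Q < K (proceeds forward)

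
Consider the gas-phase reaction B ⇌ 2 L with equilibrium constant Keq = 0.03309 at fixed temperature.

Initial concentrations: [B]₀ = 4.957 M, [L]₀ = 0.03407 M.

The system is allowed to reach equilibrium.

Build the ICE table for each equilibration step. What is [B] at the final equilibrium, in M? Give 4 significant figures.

[B]_eq = 4.775 M

Q₀ = 2.3417e-04 vs Keq = 0.03309 ⇒ Q<K, forward
Step 1:
                   B          L
  init         4.957    0.03407
  Δ          -0.1817     0.3634
  eq           4.775     0.3975
  solve Keq expr → x = 0.1817; check Q = 0.03309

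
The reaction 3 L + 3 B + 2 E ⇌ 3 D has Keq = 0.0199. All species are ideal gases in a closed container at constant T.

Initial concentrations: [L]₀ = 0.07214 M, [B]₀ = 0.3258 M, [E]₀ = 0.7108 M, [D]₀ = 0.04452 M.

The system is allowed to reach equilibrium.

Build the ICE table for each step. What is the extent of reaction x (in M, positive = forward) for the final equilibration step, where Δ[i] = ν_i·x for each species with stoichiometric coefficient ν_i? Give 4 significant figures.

Q₀ = 13.45 vs Keq = 0.0199 ⇒ Q>K, reverse
Step 1:
                  L         B         E         D
  init      0.07214    0.3258    0.7108   0.04452
  Δ          0.0359    0.0359   0.02393   -0.0359
  eq          0.108    0.3617    0.7347  0.008622
  solve Keq expr → x = -0.01197; check Q = 0.0199

x = -0.01197 M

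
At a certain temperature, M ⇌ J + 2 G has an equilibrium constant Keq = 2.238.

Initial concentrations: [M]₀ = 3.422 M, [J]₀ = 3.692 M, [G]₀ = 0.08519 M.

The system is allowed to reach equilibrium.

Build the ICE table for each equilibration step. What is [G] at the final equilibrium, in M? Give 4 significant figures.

Q₀ = 0.00783 vs Keq = 2.238 ⇒ Q<K, forward
Step 1:
                   M          J          G
  init         3.422      3.692    0.08519
  Δ          -0.5694     0.5694      1.139
  eq           2.853      4.261      1.224
  solve Keq expr → x = 0.5694; check Q = 2.238

[G]_eq = 1.224 M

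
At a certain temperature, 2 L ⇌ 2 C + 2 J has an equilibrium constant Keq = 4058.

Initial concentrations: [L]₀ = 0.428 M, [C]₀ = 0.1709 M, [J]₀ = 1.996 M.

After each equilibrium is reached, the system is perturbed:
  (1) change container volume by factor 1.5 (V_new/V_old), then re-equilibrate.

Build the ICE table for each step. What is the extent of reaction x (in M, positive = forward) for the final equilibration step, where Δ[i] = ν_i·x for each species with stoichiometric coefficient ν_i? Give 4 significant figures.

Q₀ = 0.6352 vs Keq = 4058 ⇒ Q<K, forward
Step 1:
                  L         C         J
  init        0.428    0.1709     1.996
  Δ         -0.4062    0.4062    0.4062
  eq        0.02176    0.5771     2.402
  solve Keq expr → x = 0.2031; check Q = 4058
Then change container volume by factor 1.5 (V_new/V_old).
Step 2:
                  L         C         J
  init      0.01451    0.3848     1.601
  Δ        -0.00469   0.00469   0.00469
  eq       0.009819    0.3894     1.606
  solve Keq expr → x = 0.002345; check Q = 4058

x = 0.002345 M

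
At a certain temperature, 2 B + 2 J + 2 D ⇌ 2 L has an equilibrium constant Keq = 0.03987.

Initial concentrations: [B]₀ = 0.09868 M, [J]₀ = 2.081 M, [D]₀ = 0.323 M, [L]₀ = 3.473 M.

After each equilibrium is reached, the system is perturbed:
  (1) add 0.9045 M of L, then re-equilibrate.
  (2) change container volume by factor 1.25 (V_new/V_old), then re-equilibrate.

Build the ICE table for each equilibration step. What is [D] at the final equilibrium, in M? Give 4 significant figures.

Q₀ = 2742 vs Keq = 0.03987 ⇒ Q>K, reverse
Step 1:
                    B           J           D           L
  Initial     0.09868       2.081       0.323       3.473
  Change        1.472       1.472       1.472      -1.472
  Equil         1.571       3.553       1.795       2.001
  solve Keq expr → x = -0.7361; check Q = 0.03987
Then add 0.9045 M of L.
Step 2:
                    B           J           D           L
  Initial       1.571       3.553       1.795       2.905
  Change       0.2126      0.2126      0.2126     -0.2126
  Equil         1.784       3.766       2.008       2.693
  solve Keq expr → x = -0.1063; check Q = 0.03987
Then change container volume by factor 1.25 (V_new/V_old).
Step 3:
                    B           J           D           L
  Initial       1.427       3.013       1.606       2.154
  Change       0.2181      0.2181      0.2181     -0.2181
  Equil         1.645       3.231       1.824       1.936
  solve Keq expr → x = -0.1091; check Q = 0.03987

[D]_eq = 1.824 M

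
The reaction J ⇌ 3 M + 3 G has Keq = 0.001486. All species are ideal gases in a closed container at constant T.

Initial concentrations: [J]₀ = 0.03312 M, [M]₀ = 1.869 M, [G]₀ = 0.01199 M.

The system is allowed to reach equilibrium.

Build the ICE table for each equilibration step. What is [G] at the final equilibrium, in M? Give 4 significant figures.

[G]_eq = 0.01906 M

Q₀ = 3.3978e-04 vs Keq = 0.001486 ⇒ Q<K, forward
Step 1:
                  J         M         G
  init      0.03312     1.869   0.01199
  Δ       -0.002356  0.007069  0.007069
  eq        0.03076     1.876   0.01906
  solve Keq expr → x = 0.002356; check Q = 0.001486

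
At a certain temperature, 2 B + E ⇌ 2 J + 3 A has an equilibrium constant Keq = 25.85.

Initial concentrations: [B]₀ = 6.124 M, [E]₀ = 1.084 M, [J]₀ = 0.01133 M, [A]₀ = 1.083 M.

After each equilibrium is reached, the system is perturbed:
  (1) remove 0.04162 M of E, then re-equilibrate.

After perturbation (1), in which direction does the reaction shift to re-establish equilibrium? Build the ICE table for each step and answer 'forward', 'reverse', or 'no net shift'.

Direction: reverse

Q₀ = 4.0109e-06 vs Keq = 25.85 ⇒ Q<K, forward
Step 1:
                  B         E         J         A
  Initial     6.124     1.084   0.01133     1.083
  Change     -1.665   -0.8327     1.665     2.498
  Equil       4.459    0.2513     1.677     3.581
  solve Keq expr → x = 0.8327; check Q = 25.85
Then remove 0.04162 M of E.
Step 2:
                  B         E         J         A
  Initial     4.459    0.2097     1.677     3.581
  Change    0.03476   0.01738  -0.03476  -0.05214
  Equil       4.493     0.227     1.642     3.529
  solve Keq expr → x = -0.01738; check Q = 25.85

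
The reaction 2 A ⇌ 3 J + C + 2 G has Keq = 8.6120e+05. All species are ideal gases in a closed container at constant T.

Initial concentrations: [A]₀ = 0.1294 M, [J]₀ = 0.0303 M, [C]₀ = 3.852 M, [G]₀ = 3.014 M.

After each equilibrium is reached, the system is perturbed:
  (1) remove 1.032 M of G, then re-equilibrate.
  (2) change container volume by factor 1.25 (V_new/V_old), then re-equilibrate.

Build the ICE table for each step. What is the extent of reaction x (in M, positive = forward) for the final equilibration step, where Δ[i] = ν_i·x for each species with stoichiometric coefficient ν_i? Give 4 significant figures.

Q₀ = 0.05813 vs Keq = 8.6120e+05 ⇒ Q<K, forward
Step 1:
                   A          J          C          G
  init        0.1294     0.0303      3.852      3.014
  Δ          -0.1287      0.193    0.06435     0.1287
  eq      7.0735e-04     0.2233      3.916      3.143
  solve Keq expr → x = 0.06435; check Q = 8.6120e+05
Then remove 1.032 M of G.
Step 2:
                   A          J          C          G
  init    7.0735e-04     0.2233      3.916      2.111
  Δ       -2.3112e-04 3.4667e-04 1.1556e-04 2.3112e-04
  eq      4.7624e-04     0.2237      3.916      2.111
  solve Keq expr → x = 1.1556e-04; check Q = 8.6120e+05
Then change container volume by factor 1.25 (V_new/V_old).
Step 3:
                   A          J          C          G
  init    3.8099e-04     0.1789      3.133      1.689
  Δ       -1.3672e-04 2.0507e-04 6.8358e-05 1.3672e-04
  eq      2.4428e-04     0.1792      3.133      1.689
  solve Keq expr → x = 6.8358e-05; check Q = 8.6120e+05

x = 6.8358e-05 M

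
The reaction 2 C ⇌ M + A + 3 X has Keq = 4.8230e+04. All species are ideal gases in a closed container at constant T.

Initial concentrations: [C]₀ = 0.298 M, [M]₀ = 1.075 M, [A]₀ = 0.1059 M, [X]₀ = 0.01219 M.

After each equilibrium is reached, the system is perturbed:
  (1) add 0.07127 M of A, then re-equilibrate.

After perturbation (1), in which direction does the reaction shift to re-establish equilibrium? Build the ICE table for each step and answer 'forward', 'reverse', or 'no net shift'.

Q₀ = 2.3221e-06 vs Keq = 4.8230e+04 ⇒ Q<K, forward
Step 1:
                    C           M           A           X
  init          0.298       1.075      0.1059     0.01219
  Δ           -0.2972      0.1486      0.1486      0.4458
  eq       7.8763e-04       1.224      0.2545       0.458
  solve Keq expr → x = 0.1486; check Q = 4.8230e+04
Then add 0.07127 M of A.
Step 2:
                    C           M           A           X
  init     7.8763e-04       1.224      0.3258       0.458
  Δ        1.0294e-04 -5.1472e-05 -5.1472e-05 -1.5441e-04
  eq       8.9057e-04       1.224      0.3257      0.4579
  solve Keq expr → x = -5.1472e-05; check Q = 4.8230e+04

Direction: reverse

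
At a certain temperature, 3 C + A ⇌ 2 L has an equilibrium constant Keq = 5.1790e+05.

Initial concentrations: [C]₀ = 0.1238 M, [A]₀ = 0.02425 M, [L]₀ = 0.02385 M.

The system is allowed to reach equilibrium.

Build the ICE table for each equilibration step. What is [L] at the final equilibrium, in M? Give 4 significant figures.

Q₀ = 12.36 vs Keq = 5.1790e+05 ⇒ Q<K, forward
Step 1:
                  C         A         L
  init       0.1238   0.02425   0.02385
  Δ        -0.07253  -0.02418   0.04835
  eq        0.05127 7.4670e-05    0.0722
  solve Keq expr → x = 0.02418; check Q = 5.1790e+05

[L]_eq = 0.0722 M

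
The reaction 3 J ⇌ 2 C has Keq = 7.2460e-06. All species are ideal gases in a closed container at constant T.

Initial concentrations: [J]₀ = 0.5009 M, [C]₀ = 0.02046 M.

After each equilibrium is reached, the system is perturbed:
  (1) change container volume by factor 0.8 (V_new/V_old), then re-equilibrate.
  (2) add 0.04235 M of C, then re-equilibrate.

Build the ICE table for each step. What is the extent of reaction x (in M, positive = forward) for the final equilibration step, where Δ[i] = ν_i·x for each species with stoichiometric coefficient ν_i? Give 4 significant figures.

Q₀ = 0.003331 vs Keq = 7.2460e-06 ⇒ Q>K, reverse
Step 1:
                  J         C
  init       0.5009   0.02046
  Δ         0.02913  -0.01942
  eq           0.53  0.001039
  solve Keq expr → x = -0.009711; check Q = 7.2460e-06
Then change container volume by factor 0.8 (V_new/V_old).
Step 2:
                  J         C
  init       0.6625  0.001298
  Δ       -2.2876e-04 1.5250e-04
  eq         0.6623  0.001451
  solve Keq expr → x = 7.6252e-05; check Q = 7.2460e-06
Then add 0.04235 M of C.
Step 3:
                  J         C
  init       0.6623    0.0438
  Δ         0.06321  -0.04214
  eq         0.7255  0.001663
  solve Keq expr → x = -0.02107; check Q = 7.2460e-06

x = -0.02107 M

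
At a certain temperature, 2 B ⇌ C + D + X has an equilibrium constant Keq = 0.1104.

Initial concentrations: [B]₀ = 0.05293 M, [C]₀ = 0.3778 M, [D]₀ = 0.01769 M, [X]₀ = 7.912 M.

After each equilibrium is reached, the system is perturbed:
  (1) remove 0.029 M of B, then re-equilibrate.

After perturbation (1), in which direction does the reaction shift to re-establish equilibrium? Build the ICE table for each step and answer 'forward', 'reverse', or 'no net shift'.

Direction: reverse

Q₀ = 18.87 vs Keq = 0.1104 ⇒ Q>K, reverse
Step 1:
                  B         C         D         X
  init      0.05293    0.3778   0.01769     7.912
  Δ         0.03478  -0.01739  -0.01739  -0.01739
  eq        0.08771    0.3604 2.9852e-04     7.895
  solve Keq expr → x = -0.01739; check Q = 0.1104
Then remove 0.029 M of B.
Step 2:
                  B         C         D         X
  init      0.05871    0.3604 2.9852e-04     7.895
  Δ       3.2641e-04 -1.6321e-04 -1.6321e-04 -1.6321e-04
  eq        0.05904    0.3602 1.3531e-04     7.894
  solve Keq expr → x = -1.6321e-04; check Q = 0.1104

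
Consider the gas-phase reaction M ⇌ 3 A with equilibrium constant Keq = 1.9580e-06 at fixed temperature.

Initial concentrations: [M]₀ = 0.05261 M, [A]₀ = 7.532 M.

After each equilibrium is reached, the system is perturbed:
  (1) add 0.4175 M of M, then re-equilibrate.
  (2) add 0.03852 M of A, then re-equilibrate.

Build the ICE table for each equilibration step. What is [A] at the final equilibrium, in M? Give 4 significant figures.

[A]_eq = 0.01802 M

Q₀ = 8122 vs Keq = 1.9580e-06 ⇒ Q>K, reverse
Step 1:
                   M          A
  Initial    0.05261      7.532
  Change       2.505     -7.515
  Equil        2.558    0.01711
  solve Keq expr → x = -2.505; check Q = 1.9580e-06
Then add 0.4175 M of M.
Step 2:
                   M          A
  Initial      2.975    0.01711
  Change  -2.9461e-04 8.8384e-04
  Equil        2.975    0.01799
  solve Keq expr → x = 2.9461e-04; check Q = 1.9580e-06
Then add 0.03852 M of A.
Step 3:
                   M          A
  Initial      2.975    0.05651
  Change     0.01283   -0.03849
  Equil        2.988    0.01802
  solve Keq expr → x = -0.01283; check Q = 1.9580e-06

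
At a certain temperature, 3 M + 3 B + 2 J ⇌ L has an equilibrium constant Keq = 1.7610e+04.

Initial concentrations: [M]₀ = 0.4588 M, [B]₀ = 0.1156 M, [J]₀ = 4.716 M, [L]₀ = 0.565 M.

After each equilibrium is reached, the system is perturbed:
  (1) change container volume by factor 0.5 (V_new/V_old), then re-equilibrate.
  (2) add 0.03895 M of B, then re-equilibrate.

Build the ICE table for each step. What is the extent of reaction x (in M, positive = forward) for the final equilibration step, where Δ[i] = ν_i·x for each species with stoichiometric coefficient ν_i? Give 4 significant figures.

Q₀ = 170.3 vs Keq = 1.7610e+04 ⇒ Q<K, forward
Step 1:
                   M          B          J          L
  init        0.4588     0.1156      4.716      0.565
  Δ         -0.08466   -0.08466   -0.05644    0.02822
  eq          0.3741    0.03094       4.66     0.5932
  solve Keq expr → x = 0.02822; check Q = 1.7610e+04
Then change container volume by factor 0.5 (V_new/V_old).
Step 2:
                   M          B          J          L
  init        0.7483    0.06188      9.319      1.186
  Δ         -0.04866   -0.04866   -0.03244    0.01622
  eq          0.6996    0.01322      9.287      1.203
  solve Keq expr → x = 0.01622; check Q = 1.7610e+04
Then add 0.03895 M of B.
Step 3:
                   M          B          J          L
  init        0.6996    0.05217      9.287      1.203
  Δ         -0.03811   -0.03811   -0.02541     0.0127
  eq          0.6615    0.01406      9.261      1.215
  solve Keq expr → x = 0.0127; check Q = 1.7610e+04

x = 0.0127 M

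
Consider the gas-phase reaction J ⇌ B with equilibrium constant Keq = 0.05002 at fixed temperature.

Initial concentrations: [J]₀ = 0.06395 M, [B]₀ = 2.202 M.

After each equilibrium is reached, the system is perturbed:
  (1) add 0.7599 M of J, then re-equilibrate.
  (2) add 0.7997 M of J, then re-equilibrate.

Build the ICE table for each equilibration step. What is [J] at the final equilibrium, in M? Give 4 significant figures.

[J]_eq = 3.643 M

Q₀ = 34.43 vs Keq = 0.05002 ⇒ Q>K, reverse
Step 1:
                  J         B
  I         0.06395     2.202
  C           2.094    -2.094
  E           2.158    0.1079
  solve Keq expr → x = -2.094; check Q = 0.05002
Then add 0.7599 M of J.
Step 2:
                  J         B
  I           2.918    0.1079
  C         -0.0362    0.0362
  E           2.882    0.1441
  solve Keq expr → x = 0.0362; check Q = 0.05002
Then add 0.7997 M of J.
Step 3:
                  J         B
  I           3.681    0.1441
  C         -0.0381    0.0381
  E           3.643    0.1822
  solve Keq expr → x = 0.0381; check Q = 0.05002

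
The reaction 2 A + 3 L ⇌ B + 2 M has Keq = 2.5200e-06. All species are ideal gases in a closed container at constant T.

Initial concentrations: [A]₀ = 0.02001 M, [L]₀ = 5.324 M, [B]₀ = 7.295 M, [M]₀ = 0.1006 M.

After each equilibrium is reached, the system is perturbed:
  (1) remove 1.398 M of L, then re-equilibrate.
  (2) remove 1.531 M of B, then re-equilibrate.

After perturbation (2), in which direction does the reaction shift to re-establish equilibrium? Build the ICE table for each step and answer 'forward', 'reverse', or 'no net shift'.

Q₀ = 1.222 vs Keq = 2.5200e-06 ⇒ Q>K, reverse
Step 1:
                  A         L         B         M
  Initial   0.02001     5.324     7.295    0.1006
  Change     0.0997    0.1495  -0.04985   -0.0997
  Equil      0.1197     5.474     7.245 9.0406e-04
  solve Keq expr → x = -0.04985; check Q = 2.5200e-06
Then remove 1.398 M of L.
Step 2:
                  A         L         B         M
  Initial    0.1197     4.076     7.245 9.0406e-04
  Change  3.2153e-04 4.8229e-04 -1.6076e-04 -3.2153e-04
  Equil        0.12     4.076     7.245 5.8253e-04
  solve Keq expr → x = -1.6076e-04; check Q = 2.5200e-06
Then remove 1.531 M of B.
Step 3:
                  A         L         B         M
  Initial      0.12     4.076     5.714 5.8253e-04
  Change  -7.2988e-05 -1.0948e-04 3.6494e-05 7.2988e-05
  Equil        0.12     4.076     5.714 6.5552e-04
  solve Keq expr → x = 3.6494e-05; check Q = 2.5200e-06

Direction: forward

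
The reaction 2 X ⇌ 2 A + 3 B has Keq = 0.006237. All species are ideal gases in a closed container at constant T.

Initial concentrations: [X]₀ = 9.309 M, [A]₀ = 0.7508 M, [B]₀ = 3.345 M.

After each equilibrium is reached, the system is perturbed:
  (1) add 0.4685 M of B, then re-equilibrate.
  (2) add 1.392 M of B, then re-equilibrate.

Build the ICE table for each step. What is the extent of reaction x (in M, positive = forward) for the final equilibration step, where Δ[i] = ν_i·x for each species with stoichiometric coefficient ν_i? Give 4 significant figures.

Q₀ = 0.2435 vs Keq = 0.006237 ⇒ Q>K, reverse
Step 1:
                    X           A           B
  I             9.309      0.7508       3.345
  C            0.5552     -0.5552     -0.8327
  E             9.864      0.1956       2.512
  solve Keq expr → x = -0.2776; check Q = 0.006237
Then add 0.4685 M of B.
Step 2:
                    X           A           B
  I             9.864      0.1956       2.981
  C           0.03907    -0.03907     -0.0586
  E             9.903      0.1566       2.922
  solve Keq expr → x = -0.01953; check Q = 0.006237
Then add 1.392 M of B.
Step 3:
                    X           A           B
  I             9.903      0.1566       4.314
  C           0.06562    -0.06562    -0.09842
  E             9.969     0.09095       4.216
  solve Keq expr → x = -0.03281; check Q = 0.006237

x = -0.03281 M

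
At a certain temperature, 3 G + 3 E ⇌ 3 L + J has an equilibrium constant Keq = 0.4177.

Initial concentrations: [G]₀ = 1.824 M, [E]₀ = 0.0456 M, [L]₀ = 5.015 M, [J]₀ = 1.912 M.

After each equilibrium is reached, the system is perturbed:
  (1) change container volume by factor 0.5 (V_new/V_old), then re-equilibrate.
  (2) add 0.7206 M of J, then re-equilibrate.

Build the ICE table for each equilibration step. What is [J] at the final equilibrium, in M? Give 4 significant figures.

[J]_eq = 3.721 M

Q₀ = 4.1911e+05 vs Keq = 0.4177 ⇒ Q>K, reverse
Step 1:
                   G          E          L          J
  Initial      1.824     0.0456      5.015      1.912
  Change        1.52       1.52      -1.52    -0.5067
  Equil        3.344      1.566      3.495      1.405
  solve Keq expr → x = -0.5067; check Q = 0.4177
Then change container volume by factor 0.5 (V_new/V_old).
Step 2:
                   G          E          L          J
  Initial      6.688      3.132       6.99      2.811
  Change     -0.6684    -0.6684     0.6684     0.2228
  Equil         6.02      2.463      7.658      3.033
  solve Keq expr → x = 0.2228; check Q = 0.4177
Then add 0.7206 M of J.
Step 3:
                   G          E          L          J
  Initial       6.02      2.463      7.658      3.754
  Change     0.09813    0.09813   -0.09813   -0.03271
  Equil        6.118      2.561       7.56      3.721
  solve Keq expr → x = -0.03271; check Q = 0.4177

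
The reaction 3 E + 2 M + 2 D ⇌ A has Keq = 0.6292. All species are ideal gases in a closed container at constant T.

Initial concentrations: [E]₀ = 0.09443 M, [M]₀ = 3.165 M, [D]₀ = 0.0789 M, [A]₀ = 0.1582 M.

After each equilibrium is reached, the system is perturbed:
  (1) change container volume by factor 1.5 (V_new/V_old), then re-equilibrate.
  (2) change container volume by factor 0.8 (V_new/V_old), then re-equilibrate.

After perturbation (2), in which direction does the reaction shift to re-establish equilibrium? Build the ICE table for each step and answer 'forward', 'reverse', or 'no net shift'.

Q₀ = 3013 vs Keq = 0.6292 ⇒ Q>K, reverse
Step 1:
                    E           M           D           A
  init        0.09443       3.165      0.0789      0.1582
  Δ            0.3289      0.2192      0.2192     -0.1096
  eq           0.4233       3.384      0.2981     0.04858
  solve Keq expr → x = -0.1096; check Q = 0.6292
Then change container volume by factor 1.5 (V_new/V_old).
Step 2:
                    E           M           D           A
  init         0.2822       2.256      0.1988     0.03239
  Δ           0.07059     0.04706     0.04706    -0.02353
  eq           0.3528       2.303      0.2458    0.008856
  solve Keq expr → x = -0.02353; check Q = 0.6292
Then change container volume by factor 0.8 (V_new/V_old).
Step 3:
                    E           M           D           A
  init          0.441       2.879      0.3073     0.01107
  Δ           -0.0424    -0.02827    -0.02827     0.01413
  eq           0.3986       2.851       0.279      0.0252
  solve Keq expr → x = 0.01413; check Q = 0.6292

Direction: forward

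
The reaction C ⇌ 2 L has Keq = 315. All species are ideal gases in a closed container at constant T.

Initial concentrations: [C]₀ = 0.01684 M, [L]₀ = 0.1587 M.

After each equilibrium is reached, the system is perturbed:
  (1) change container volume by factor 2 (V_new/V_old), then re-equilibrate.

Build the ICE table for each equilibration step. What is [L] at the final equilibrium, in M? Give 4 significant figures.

[L]_eq = 0.09613 M

Q₀ = 1.496 vs Keq = 315 ⇒ Q<K, forward
Step 1:
                   C          L
  init       0.01684     0.1587
  Δ         -0.01672    0.03345
  eq      1.1721e-04     0.1921
  solve Keq expr → x = 0.01672; check Q = 315
Then change container volume by factor 2 (V_new/V_old).
Step 2:
                   C          L
  init    5.8603e-05    0.09607
  Δ       -2.9266e-05 5.8532e-05
  eq      2.9337e-05    0.09613
  solve Keq expr → x = 2.9266e-05; check Q = 315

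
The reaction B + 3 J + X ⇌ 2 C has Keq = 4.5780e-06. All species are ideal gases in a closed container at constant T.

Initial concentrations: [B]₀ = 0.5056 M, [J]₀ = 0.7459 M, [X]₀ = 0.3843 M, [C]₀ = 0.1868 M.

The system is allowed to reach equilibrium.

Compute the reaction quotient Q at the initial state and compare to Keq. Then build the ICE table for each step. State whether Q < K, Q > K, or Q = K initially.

Q₀ = 0.4327; Q > K (proceeds reverse)

Q₀ = 0.4327 vs Keq = 4.5780e-06 ⇒ Q>K, reverse
Step 1:
                  B         J         X         C
  init       0.5056    0.7459    0.3843    0.1868
  Δ         0.09281    0.2784   0.09281   -0.1856
  eq         0.5984     1.024    0.4771  0.001185
  solve Keq expr → x = -0.09281; check Q = 4.5780e-06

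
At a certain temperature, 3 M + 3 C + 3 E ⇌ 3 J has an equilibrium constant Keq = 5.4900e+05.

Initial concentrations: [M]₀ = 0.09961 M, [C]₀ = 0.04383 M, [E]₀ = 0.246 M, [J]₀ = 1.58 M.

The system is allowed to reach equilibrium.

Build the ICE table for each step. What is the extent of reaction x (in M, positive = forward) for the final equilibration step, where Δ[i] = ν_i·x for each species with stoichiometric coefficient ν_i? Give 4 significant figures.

x = -0.04754 M

Q₀ = 3.1838e+09 vs Keq = 5.4900e+05 ⇒ Q>K, reverse
Step 1:
                   M          C          E          J
  init       0.09961    0.04383      0.246       1.58
  Δ           0.1426     0.1426     0.1426    -0.1426
  eq          0.2422     0.1865     0.3886      1.437
  solve Keq expr → x = -0.04754; check Q = 5.4900e+05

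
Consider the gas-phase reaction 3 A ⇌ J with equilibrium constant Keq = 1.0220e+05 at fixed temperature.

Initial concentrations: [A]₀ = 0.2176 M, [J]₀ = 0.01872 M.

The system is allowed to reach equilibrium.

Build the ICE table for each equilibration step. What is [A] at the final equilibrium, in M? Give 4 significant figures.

Q₀ = 1.817 vs Keq = 1.0220e+05 ⇒ Q<K, forward
Step 1:
                  A         J
  I          0.2176   0.01872
  C         -0.2081   0.06936
  E        0.009517   0.08808
  solve Keq expr → x = 0.06936; check Q = 1.0220e+05

[A]_eq = 0.009517 M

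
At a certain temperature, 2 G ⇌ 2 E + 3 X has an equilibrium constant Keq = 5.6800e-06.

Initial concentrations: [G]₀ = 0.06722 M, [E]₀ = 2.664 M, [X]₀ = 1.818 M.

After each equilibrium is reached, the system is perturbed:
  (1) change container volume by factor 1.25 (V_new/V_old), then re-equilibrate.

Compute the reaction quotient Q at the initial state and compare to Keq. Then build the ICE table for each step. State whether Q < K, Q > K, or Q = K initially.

Q₀ = 9437 vs Keq = 5.6800e-06 ⇒ Q>K, reverse
Step 1:
                    G           E           X
  Initial     0.06722       2.664       1.818
  Change        1.201      -1.201      -1.802
  Equil         1.268       1.463     0.01622
  solve Keq expr → x = -0.6006; check Q = 5.6800e-06
Then change container volume by factor 1.25 (V_new/V_old).
Step 2:
                    G           E           X
  Initial       1.015        1.17     0.01298
  Change    -0.002135    0.002135    0.003202
  Equil         1.013       1.172     0.01618
  solve Keq expr → x = 0.001067; check Q = 5.6800e-06

Q₀ = 9437; Q > K (proceeds reverse)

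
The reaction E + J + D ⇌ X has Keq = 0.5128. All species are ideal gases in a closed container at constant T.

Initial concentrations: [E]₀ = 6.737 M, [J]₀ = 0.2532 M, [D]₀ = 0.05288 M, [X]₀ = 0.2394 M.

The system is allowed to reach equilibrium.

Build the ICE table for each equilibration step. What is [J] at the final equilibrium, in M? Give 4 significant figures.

Q₀ = 2.654 vs Keq = 0.5128 ⇒ Q>K, reverse
Step 1:
                   E          J          D          X
  I            6.737     0.2532    0.05288     0.2394
  C          0.08174    0.08174    0.08174   -0.08174
  E            6.819     0.3349     0.1346     0.1577
  solve Keq expr → x = -0.08174; check Q = 0.5128

[J]_eq = 0.3349 M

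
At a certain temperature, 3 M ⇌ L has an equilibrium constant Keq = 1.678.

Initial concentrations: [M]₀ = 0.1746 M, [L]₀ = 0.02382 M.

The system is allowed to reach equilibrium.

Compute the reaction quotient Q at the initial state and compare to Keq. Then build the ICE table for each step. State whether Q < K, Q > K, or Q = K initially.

Q₀ = 4.475 vs Keq = 1.678 ⇒ Q>K, reverse
Step 1:
                   M          L
  I           0.1746    0.02382
  C          0.02898  -0.009661
  E           0.2036    0.01416
  solve Keq expr → x = -0.009661; check Q = 1.678

Q₀ = 4.475; Q > K (proceeds reverse)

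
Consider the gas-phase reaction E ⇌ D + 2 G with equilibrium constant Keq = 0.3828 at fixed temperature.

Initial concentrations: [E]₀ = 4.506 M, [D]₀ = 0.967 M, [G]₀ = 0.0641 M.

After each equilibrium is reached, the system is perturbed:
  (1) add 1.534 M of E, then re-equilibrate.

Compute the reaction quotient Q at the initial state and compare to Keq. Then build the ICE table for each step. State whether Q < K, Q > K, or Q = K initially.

Q₀ = 8.8176e-04 vs Keq = 0.3828 ⇒ Q<K, forward
Step 1:
                    E           D           G
  I             4.506       0.967      0.0641
  C           -0.4832      0.4832      0.9664
  E             4.023        1.45        1.03
  solve Keq expr → x = 0.4832; check Q = 0.3828
Then add 1.534 M of E.
Step 2:
                    E           D           G
  I             5.557        1.45        1.03
  C          -0.07199     0.07199       0.144
  E             5.485       1.522       1.174
  solve Keq expr → x = 0.07199; check Q = 0.3828

Q₀ = 8.8176e-04; Q < K (proceeds forward)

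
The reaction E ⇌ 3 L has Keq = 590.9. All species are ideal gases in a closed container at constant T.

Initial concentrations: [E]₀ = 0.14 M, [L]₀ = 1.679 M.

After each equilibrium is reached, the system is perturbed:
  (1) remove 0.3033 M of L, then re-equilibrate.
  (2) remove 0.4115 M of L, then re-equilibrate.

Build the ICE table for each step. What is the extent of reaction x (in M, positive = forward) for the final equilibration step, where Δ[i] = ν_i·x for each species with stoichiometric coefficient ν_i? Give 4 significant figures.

Q₀ = 33.81 vs Keq = 590.9 ⇒ Q<K, forward
Step 1:
                    E           L
  I              0.14       1.679
  C           -0.1253      0.3759
  E           0.01469       2.055
  solve Keq expr → x = 0.1253; check Q = 590.9
Then remove 0.3033 M of L.
Step 2:
                    E           L
  I           0.01469       1.752
  C         -0.005338     0.01601
  E          0.009347       1.768
  solve Keq expr → x = 0.005338; check Q = 590.9
Then remove 0.4115 M of L.
Step 3:
                    E           L
  I          0.009347       1.356
  C         -0.004985     0.01495
  E          0.004362       1.371
  solve Keq expr → x = 0.004985; check Q = 590.9

x = 0.004985 M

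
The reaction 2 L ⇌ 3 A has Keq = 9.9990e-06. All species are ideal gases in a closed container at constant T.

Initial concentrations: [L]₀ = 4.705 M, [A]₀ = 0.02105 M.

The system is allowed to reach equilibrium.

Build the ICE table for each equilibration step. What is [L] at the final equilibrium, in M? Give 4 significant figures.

[L]_eq = 4.679 M

Q₀ = 4.2134e-07 vs Keq = 9.9990e-06 ⇒ Q<K, forward
Step 1:
                    L           A
  init          4.705     0.02105
  Δ          -0.02614     0.03922
  eq            4.679     0.06027
  solve Keq expr → x = 0.01307; check Q = 9.9990e-06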